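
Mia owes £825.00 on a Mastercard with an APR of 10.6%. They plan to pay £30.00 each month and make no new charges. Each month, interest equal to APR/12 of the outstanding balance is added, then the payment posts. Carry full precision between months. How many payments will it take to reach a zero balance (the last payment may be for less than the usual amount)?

Monthly rate r = 10.6%/12 = 0.883333% = 0.00883333.
Recurrence: B ← B·(1+r) − £30.00.
Month 1: interest £7.29; balance after payment £802.29.
Month 2: interest £7.09; balance after payment £779.37.
Closed form: n = −ln(1 − rB₀/P)/ln(1+r) = −ln(0.75708)/ln(1.00883) ≈ 31.643, so the balance reaches zero during payment 32.

32 payments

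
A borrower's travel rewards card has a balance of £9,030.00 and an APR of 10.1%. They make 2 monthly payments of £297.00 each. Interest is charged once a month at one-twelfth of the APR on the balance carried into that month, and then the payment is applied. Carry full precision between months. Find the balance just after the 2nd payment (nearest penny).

£8,586.14

Monthly rate r = 10.1%/12 = 0.841667% = 0.00841667.
Each month: B ← B·(1+r) − £297.00.
Month 1: interest £76.00; balance after payment £8,809.00.
Month 2: interest £74.14; balance after payment £8,586.14.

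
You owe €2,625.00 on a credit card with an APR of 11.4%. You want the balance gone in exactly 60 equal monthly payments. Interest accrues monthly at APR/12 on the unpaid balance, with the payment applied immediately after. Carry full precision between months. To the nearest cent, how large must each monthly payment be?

Monthly rate r = 11.4%/12 = 0.95% = 0.0095.
Level-payment amortization: P = B₀·r / (1 − (1+r)^(−n)) = 2625.00·0.0095 / (1 − 1.0095^(−60)).
Denominator 1 − (1+r)^(−60) = 0.432950981.
P = 24.9375 / 0.432950981 ≈ 57.60.

€57.60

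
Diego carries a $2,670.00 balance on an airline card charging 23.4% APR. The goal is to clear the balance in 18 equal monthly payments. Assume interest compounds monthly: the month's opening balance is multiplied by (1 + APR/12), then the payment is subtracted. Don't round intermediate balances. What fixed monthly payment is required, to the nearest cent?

Monthly rate r = 23.4%/12 = 1.95% = 0.0195.
Level-payment amortization: P = B₀·r / (1 − (1+r)^(−n)) = 2670.00·0.0195 / (1 − 1.0195^(−18)).
Denominator 1 − (1+r)^(−18) = 0.293633884.
P = 52.065 / 0.293633884 ≈ 177.31.

$177.31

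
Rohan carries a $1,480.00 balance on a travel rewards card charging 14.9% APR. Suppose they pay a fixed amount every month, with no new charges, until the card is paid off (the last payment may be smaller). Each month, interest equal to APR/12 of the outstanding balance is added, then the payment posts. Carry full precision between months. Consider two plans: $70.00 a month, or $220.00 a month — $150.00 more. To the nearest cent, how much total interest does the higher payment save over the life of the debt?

$172.35

Monthly rate r = 14.9%/12 = 1.24167% = 0.0124167.
At $70.00/mo: n = ⌈−ln(1 − rB₀/P)/ln(1+r)⌉ = 25 payments (last $47.50); total interest = total paid − $1,480.00 = $247.50.
At $220.00/mo: 8 payments (last $15.15); total interest $75.15.
Interest saved = $247.50 − $75.15 = $172.35.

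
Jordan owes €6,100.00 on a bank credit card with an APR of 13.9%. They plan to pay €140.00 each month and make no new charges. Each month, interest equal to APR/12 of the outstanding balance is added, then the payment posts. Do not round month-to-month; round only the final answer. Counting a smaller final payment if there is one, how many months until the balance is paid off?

Monthly rate r = 13.9%/12 = 1.15833% = 0.0115833.
Recurrence: B ← B·(1+r) − €140.00.
Month 1: interest €70.66; balance after payment €6,030.66.
Month 2: interest €69.86; balance after payment €5,960.51.
Closed form: n = −ln(1 − rB₀/P)/ln(1+r) = −ln(0.4953)/ln(1.01158) ≈ 61.006, so the balance reaches zero during payment 62.

62 payments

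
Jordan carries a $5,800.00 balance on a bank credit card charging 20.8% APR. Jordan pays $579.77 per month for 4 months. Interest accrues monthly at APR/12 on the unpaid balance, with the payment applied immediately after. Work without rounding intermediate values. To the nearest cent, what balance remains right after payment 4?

$3,832.63

Monthly rate r = 20.8%/12 = 1.73333% = 0.0173333.
Each month: B ← B·(1+r) − $579.77.
Month 1: interest $100.53; balance after payment $5,320.76.
Month 2: interest $92.23; balance after payment $4,833.22.
Month 3: interest $83.78; balance after payment $4,337.23.
Month 4: interest $75.18; balance after payment $3,832.63.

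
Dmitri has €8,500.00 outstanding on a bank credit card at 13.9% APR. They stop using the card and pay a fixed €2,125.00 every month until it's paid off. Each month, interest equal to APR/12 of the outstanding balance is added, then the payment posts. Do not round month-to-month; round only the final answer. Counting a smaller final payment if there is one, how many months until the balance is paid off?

5 months

Monthly rate r = 13.9%/12 = 1.15833% = 0.0115833.
Recurrence: B ← B·(1+r) − €2,125.00.
Month 1: interest €98.46; balance after payment €6,473.46.
Month 2: interest €74.98; balance after payment €4,423.44.
Month 3: interest €51.24; balance after payment €2,349.68.
Month 4: interest €27.22; balance after payment €251.90.
Month 5: interest €2.92; balance after payment €0.00.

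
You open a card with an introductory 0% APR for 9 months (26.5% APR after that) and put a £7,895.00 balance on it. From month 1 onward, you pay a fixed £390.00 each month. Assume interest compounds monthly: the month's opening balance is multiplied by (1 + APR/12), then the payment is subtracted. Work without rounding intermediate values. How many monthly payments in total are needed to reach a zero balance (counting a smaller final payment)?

23 payments

Promo months 1–9 at r₀ = 0%/12 = 0; months 10+ at r₁ = 26.5%/12 = 0.0220833.
After month 9 (no interest yet): B = £7,895.00 − 9·£390.00 = £4,385.00.
Then at r₁ with £390.00/mo: n₂ = −ln(1 − r₁·B/P)/ln(1+r₁) ≈ 13.07 → 14 more payments.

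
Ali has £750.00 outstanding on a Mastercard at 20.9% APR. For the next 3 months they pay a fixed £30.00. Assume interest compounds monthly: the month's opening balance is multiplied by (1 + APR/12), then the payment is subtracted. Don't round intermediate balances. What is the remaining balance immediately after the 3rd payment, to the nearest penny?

Monthly rate r = 20.9%/12 = 1.74167% = 0.0174167.
Each month: B ← B·(1+r) − £30.00.
Month 1: interest £13.06; balance after payment £733.06.
Month 2: interest £12.77; balance after payment £715.83.
Month 3: interest £12.47; balance after payment £698.30.

£698.30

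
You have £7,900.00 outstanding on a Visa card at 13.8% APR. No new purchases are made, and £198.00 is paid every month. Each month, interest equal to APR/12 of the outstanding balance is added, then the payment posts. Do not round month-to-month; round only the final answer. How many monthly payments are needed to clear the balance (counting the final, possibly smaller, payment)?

54 payments

Monthly rate r = 13.8%/12 = 1.15% = 0.0115.
Recurrence: B ← B·(1+r) − £198.00.
Month 1: interest £90.85; balance after payment £7,792.85.
Month 2: interest £89.62; balance after payment £7,684.47.
Closed form: n = −ln(1 − rB₀/P)/ln(1+r) = −ln(0.54116)/ln(1.0115) ≈ 53.701, so the balance reaches zero during payment 54.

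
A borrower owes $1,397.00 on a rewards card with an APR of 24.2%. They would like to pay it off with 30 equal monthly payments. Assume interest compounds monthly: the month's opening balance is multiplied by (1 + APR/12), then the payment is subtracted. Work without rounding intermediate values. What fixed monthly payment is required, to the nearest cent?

$62.52

Monthly rate r = 24.2%/12 = 2.01667% = 0.0201667.
Level-payment amortization: P = B₀·r / (1 − (1+r)^(−n)) = 1397.00·0.0201667 / (1 − 1.02017^(−30)).
Denominator 1 − (1+r)^(−30) = 0.450628499.
P = 28.1728 / 0.450628499 ≈ 62.52.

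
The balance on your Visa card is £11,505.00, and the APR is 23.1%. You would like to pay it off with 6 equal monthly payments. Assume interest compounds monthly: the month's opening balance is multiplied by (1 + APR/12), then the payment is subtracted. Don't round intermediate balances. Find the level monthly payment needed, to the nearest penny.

£2,048.74

Monthly rate r = 23.1%/12 = 1.925% = 0.01925.
Level-payment amortization: P = B₀·r / (1 − (1+r)^(−n)) = 11505.00·0.01925 / (1 − 1.01925^(−6)).
Denominator 1 − (1+r)^(−6) = 0.108100995.
P = 221.471 / 0.108100995 ≈ 2048.74.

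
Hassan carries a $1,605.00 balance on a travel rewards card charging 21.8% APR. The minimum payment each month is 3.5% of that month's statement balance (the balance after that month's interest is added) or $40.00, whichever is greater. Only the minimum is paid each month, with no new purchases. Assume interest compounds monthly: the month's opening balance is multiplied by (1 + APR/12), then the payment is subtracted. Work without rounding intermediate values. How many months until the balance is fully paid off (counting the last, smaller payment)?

60 months

Monthly rate r = 21.8%/12 = 1.81667% = 0.0181667.
While 3.5% of the post-interest balance exceeds $40.00, each month B ← (B·(1+r))·(1 − 0.035), i.e. B shrinks by the factor (1+r)·0.965 = 0.98253.
This holds for months 1–21. Entering month 22 the balance is $1,108.52; 3.5% of the post-interest balance is now below $40.00, so the flat $40.00 minimum applies from here.
From month 22 a fixed $40.00 at rate r clears $1,108.52 in 39 more payments. Total: 21 + 39 = 60 months.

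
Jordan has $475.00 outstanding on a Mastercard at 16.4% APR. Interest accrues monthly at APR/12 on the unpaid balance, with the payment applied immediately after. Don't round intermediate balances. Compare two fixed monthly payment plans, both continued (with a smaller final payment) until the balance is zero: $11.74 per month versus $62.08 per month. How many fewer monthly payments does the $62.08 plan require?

51 fewer payments

Monthly rate r = 16.4%/12 = 1.36667% = 0.0136667.
At $11.74/mo: n = ⌈−ln(1 − rB₀/P)/ln(1+r)⌉ = 60 payments (last $3.67); total interest = total paid − $475.00 = $221.33.
At $62.08/mo: 9 payments (last $8.55); total interest $30.19.
Payments saved = 60 − 9 = 51.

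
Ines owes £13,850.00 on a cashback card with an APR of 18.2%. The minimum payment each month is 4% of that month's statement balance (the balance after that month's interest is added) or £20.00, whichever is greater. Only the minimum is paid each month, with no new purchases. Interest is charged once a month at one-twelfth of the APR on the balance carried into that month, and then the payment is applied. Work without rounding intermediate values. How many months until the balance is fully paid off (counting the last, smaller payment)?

Monthly rate r = 18.2%/12 = 1.51667% = 0.0151667.
While 4% of the post-interest balance exceeds £20.00, each month B ← (B·(1+r))·(1 − 0.04), i.e. B shrinks by the factor (1+r)·0.96 = 0.97456.
This holds for months 1–130. Entering month 131 the balance is £485.92; 4% of the post-interest balance is now below £20.00, so the flat £20.00 minimum applies from here.
From month 131 a fixed £20.00 at rate r clears £485.92 in 31 more payments. Total: 130 + 31 = 161 months.

161 months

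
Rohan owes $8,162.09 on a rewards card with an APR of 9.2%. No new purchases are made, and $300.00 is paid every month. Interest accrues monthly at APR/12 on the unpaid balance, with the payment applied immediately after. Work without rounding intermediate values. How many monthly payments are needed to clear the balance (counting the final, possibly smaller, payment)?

Monthly rate r = 9.2%/12 = 0.766667% = 0.00766667.
Recurrence: B ← B·(1+r) − $300.00.
Month 1: interest $62.58; balance after payment $7,924.67.
Month 2: interest $60.76; balance after payment $7,685.42.
Closed form: n = −ln(1 − rB₀/P)/ln(1+r) = −ln(0.79141)/ln(1.00767) ≈ 30.630, so the balance reaches zero during payment 31.

31 payments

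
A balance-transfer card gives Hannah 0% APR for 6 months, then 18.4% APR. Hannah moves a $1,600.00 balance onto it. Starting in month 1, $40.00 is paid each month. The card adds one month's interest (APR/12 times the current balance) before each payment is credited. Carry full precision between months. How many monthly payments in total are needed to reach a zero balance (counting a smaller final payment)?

55 months

Promo months 1–6 at r₀ = 0%/12 = 0; months 7+ at r₁ = 18.4%/12 = 0.0153333.
After month 6 (no interest yet): B = $1,600.00 − 6·$40.00 = $1,360.00.
Then at r₁ with $40.00/mo: n₂ = −ln(1 − r₁·B/P)/ln(1+r₁) ≈ 48.42 → 49 more payments.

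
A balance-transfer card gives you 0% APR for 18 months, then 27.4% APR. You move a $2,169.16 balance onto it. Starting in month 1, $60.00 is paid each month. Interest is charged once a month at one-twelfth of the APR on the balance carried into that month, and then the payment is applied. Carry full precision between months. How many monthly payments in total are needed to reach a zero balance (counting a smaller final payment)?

Promo months 1–18 at r₀ = 0%/12 = 0; months 19+ at r₁ = 27.4%/12 = 0.0228333.
After month 18 (no interest yet): B = $2,169.16 − 18·$60.00 = $1,089.16.
Then at r₁ with $60.00/mo: n₂ = −ln(1 − r₁·B/P)/ln(1+r₁) ≈ 23.71 → 24 more payments.

42 months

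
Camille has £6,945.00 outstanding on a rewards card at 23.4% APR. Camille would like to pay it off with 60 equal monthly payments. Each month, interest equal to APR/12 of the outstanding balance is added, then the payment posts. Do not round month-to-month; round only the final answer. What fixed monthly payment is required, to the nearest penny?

£197.38

Monthly rate r = 23.4%/12 = 1.95% = 0.0195.
Level-payment amortization: P = B₀·r / (1 − (1+r)^(−n)) = 6945.00·0.0195 / (1 − 1.0195^(−60)).
Denominator 1 − (1+r)^(−60) = 0.686118158.
P = 135.428 / 0.686118158 ≈ 197.38.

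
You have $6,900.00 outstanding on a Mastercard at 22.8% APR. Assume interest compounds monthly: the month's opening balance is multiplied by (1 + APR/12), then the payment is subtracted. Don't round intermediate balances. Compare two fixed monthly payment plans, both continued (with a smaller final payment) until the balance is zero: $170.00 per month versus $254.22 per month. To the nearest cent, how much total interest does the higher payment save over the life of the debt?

Monthly rate r = 22.8%/12 = 1.9% = 0.019.
At $170.00/mo: n = ⌈−ln(1 − rB₀/P)/ln(1+r)⌉ = 79 payments (last $60.95); total interest = total paid − $6,900.00 = $6,420.95.
At $254.22/mo: 39 payments (last $133.15); total interest $2,893.51.
Interest saved = $6,420.95 − $2,893.51 = $3,527.44.

$3,527.44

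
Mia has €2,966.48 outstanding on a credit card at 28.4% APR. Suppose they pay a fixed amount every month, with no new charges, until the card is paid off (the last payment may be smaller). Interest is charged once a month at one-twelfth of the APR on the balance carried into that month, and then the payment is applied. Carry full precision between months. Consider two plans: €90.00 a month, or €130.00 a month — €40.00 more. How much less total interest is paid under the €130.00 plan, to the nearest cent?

€1,510.73

Monthly rate r = 28.4%/12 = 2.36667% = 0.0236667.
At €90.00/mo: n = ⌈−ln(1 − rB₀/P)/ln(1+r)⌉ = 65 payments (last €67.32); total interest = total paid − €2,966.48 = €2,860.84.
At €130.00/mo: 34 payments (last €26.59); total interest €1,350.11.
Interest saved = €2,860.84 − €1,350.11 = €1,510.73.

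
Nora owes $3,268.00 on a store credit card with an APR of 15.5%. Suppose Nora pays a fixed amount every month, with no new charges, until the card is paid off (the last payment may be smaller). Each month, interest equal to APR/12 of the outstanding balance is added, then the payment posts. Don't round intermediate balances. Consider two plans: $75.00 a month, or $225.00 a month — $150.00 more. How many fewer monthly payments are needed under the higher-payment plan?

48 fewer payments

Monthly rate r = 15.5%/12 = 1.29167% = 0.0129167.
At $75.00/mo: n = ⌈−ln(1 − rB₀/P)/ln(1+r)⌉ = 65 payments (last $35.43); total interest = total paid − $3,268.00 = $1,567.43.
At $225.00/mo: 17 payments (last $42.79); total interest $374.79.
Payments saved = 65 − 17 = 48.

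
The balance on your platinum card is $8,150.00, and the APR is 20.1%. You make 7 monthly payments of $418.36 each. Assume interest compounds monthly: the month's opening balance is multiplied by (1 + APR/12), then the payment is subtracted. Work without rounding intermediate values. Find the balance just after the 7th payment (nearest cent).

Monthly rate r = 20.1%/12 = 1.675% = 0.01675.
Each month: B ← B·(1+r) − $418.36.
Month 1: interest $136.51; balance after payment $7,868.15.
Month 2: interest $131.79; balance after payment $7,581.58.
Month 3: interest $126.99; balance after payment $7,290.22.
Month 4: interest $122.11; balance after payment $6,993.97.
Month 5: interest $117.15; balance after payment $6,692.76.
Month 6: interest $112.10; balance after payment $6,386.50.
Month 7: interest $106.97; balance after payment $6,075.11.

$6,075.11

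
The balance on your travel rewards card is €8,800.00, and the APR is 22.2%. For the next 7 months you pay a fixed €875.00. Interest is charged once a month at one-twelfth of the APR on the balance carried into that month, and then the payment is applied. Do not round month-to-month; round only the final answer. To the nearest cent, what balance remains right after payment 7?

Monthly rate r = 22.2%/12 = 1.85% = 0.0185.
Each month: B ← B·(1+r) − €875.00.
Month 1: interest €162.80; balance after payment €8,087.80.
Month 2: interest €149.62; balance after payment €7,362.42.
Month 3: interest €136.20; balance after payment €6,623.63.
Month 4: interest €122.54; balance after payment €5,871.17.
Month 5: interest €108.62; balance after payment €5,104.78.
Month 6: interest €94.44; balance after payment €4,324.22.
Month 7: interest €80.00; balance after payment €3,529.22.

€3,529.22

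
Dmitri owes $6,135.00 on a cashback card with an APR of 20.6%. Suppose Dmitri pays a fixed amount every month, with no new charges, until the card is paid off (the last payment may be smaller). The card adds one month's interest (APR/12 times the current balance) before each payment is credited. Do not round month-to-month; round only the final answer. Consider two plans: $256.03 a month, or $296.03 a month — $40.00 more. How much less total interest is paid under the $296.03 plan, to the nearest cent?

$323.80

Monthly rate r = 20.6%/12 = 1.71667% = 0.0171667.
At $256.03/mo: n = ⌈−ln(1 − rB₀/P)/ln(1+r)⌉ = 32 payments (last $34.40); total interest = total paid − $6,135.00 = $1,836.33.
At $296.03/mo: 26 payments (last $246.78); total interest $1,512.53.
Interest saved = $1,836.33 − $1,512.53 = $323.80.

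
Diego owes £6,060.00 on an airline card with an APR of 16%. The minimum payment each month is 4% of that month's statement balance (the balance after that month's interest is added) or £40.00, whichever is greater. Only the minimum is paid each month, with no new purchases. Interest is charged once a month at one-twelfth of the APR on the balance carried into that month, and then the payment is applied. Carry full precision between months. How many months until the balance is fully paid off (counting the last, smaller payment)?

Monthly rate r = 16%/12 = 1.33333% = 0.0133333.
While 4% of the post-interest balance exceeds £40.00, each month B ← (B·(1+r))·(1 − 0.04), i.e. B shrinks by the factor (1+r)·0.96 = 0.9728.
This holds for months 1–66. Entering month 67 the balance is £981.81; 4% of the post-interest balance is now below £40.00, so the flat £40.00 minimum applies from here.
From month 67 a fixed £40.00 at rate r clears £981.81 in 30 more payments. Total: 66 + 30 = 96 months.

96 months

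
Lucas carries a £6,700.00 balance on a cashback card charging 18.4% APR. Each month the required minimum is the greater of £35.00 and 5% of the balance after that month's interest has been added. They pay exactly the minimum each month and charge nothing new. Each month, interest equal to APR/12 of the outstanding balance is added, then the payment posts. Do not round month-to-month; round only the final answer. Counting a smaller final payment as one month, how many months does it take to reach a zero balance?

87 months

Monthly rate r = 18.4%/12 = 1.53333% = 0.0153333.
While 5% of the post-interest balance exceeds £35.00, each month B ← (B·(1+r))·(1 − 0.05), i.e. B shrinks by the factor (1+r)·0.95 = 0.96457.
This holds for months 1–64. Entering month 65 the balance is £665.79; 5% of the post-interest balance is now below £35.00, so the flat £35.00 minimum applies from here.
From month 65 a fixed £35.00 at rate r clears £665.79 in 23 more payments. Total: 64 + 23 = 87 months.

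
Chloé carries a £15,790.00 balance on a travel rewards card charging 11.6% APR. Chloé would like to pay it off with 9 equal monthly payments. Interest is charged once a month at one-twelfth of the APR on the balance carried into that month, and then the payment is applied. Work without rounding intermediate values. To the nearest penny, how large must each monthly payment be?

£1,840.33

Monthly rate r = 11.6%/12 = 0.966667% = 0.00966667.
Level-payment amortization: P = B₀·r / (1 − (1+r)^(−n)) = 15790.00·0.00966667 / (1 − 1.00967^(−9)).
Denominator 1 − (1+r)^(−9) = 0.0829398278.
P = 152.637 / 0.0829398278 ≈ 1840.33.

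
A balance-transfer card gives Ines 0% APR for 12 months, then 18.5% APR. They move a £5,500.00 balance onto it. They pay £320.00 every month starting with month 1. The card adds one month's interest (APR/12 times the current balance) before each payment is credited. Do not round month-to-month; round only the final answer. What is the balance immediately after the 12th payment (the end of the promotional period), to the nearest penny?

£1,660.00

Promo months 1–12 at r₀ = 0%/12 = 0; months 13+ at r₁ = 18.5%/12 = 0.0154167.
After month 12 (no interest yet): B = £5,500.00 − 12·£320.00 = £1,660.00.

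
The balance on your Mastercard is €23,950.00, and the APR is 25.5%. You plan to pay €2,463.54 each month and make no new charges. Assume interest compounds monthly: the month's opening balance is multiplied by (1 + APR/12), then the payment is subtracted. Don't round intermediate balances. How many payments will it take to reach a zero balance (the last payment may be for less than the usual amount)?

12 payments

Monthly rate r = 25.5%/12 = 2.125% = 0.02125.
Recurrence: B ← B·(1+r) − €2,463.54.
Month 1: interest €508.94; balance after payment €21,995.40.
Month 2: interest €467.40; balance after payment €19,999.26.
Closed form: n = −ln(1 − rB₀/P)/ln(1+r) = −ln(0.79341)/ln(1.02125) ≈ 11.005, so the balance reaches zero during payment 12.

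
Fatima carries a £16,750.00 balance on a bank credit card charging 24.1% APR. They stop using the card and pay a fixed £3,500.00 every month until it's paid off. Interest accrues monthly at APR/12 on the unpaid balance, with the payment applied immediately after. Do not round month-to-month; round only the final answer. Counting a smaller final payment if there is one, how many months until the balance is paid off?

Monthly rate r = 24.1%/12 = 2.00833% = 0.0200833.
Recurrence: B ← B·(1+r) − £3,500.00.
Month 1: interest £336.40; balance after payment £13,586.40.
Month 2: interest £272.86; balance after payment £10,359.26.
Month 3: interest £208.05; balance after payment £7,067.30.
Month 4: interest £141.94; balance after payment £3,709.24.
Month 5: interest £74.49; balance after payment £283.73.
Month 6: interest £5.70; balance after payment £0.00.

6 months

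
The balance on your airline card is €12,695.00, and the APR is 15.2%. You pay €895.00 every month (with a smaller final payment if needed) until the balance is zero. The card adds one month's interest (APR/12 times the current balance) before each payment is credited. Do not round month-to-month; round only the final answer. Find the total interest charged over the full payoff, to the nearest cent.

Monthly rate r = 15.2%/12 = 1.26667% = 0.0126667.
Payoff takes n = ⌈−ln(1 − rB₀/P)/ln(1+r)⌉ = ⌈15.734⌉ = 16 payments; the last is €658.11.
Total paid = 15·€895.00 + €658.11 = €14,083.11.
Total interest = total paid − principal = €14,083.11 − €12,695.00 = €1,388.11.

€1,388.11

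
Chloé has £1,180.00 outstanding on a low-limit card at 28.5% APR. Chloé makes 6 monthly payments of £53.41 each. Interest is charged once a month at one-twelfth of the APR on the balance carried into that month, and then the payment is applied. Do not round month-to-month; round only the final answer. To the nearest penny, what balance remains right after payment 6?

£1,018.36

Monthly rate r = 28.5%/12 = 2.375% = 0.02375.
Each month: B ← B·(1+r) − £53.41.
Month 1: interest £28.02; balance after payment £1,154.62.
Month 2: interest £27.42; balance after payment £1,128.63.
Month 3: interest £26.80; balance after payment £1,102.02.
Month 4: interest £26.17; balance after payment £1,074.79.
Month 5: interest £25.53; balance after payment £1,046.90.
Month 6: interest £24.86; balance after payment £1,018.36.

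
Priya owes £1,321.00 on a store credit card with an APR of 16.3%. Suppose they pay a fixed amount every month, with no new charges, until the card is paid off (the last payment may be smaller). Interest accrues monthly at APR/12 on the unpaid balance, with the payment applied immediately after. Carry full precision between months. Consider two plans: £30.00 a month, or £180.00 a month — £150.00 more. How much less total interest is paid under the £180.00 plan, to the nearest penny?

Monthly rate r = 16.3%/12 = 1.35833% = 0.0135833.
At £30.00/mo: n = ⌈−ln(1 − rB₀/P)/ln(1+r)⌉ = 68 payments (last £17.04); total interest = total paid − £1,321.00 = £706.04.
At £180.00/mo: 8 payments (last £141.21); total interest £80.21.
Interest saved = £706.04 − £80.21 = £625.83.

£625.83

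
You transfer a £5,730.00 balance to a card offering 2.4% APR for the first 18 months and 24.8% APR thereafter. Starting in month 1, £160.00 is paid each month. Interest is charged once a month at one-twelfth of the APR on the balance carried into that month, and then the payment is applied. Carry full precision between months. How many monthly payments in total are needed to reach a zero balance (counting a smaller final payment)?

43 payments

Promo months 1–18 at r₀ = 2.4%/12 = 0.002; months 19+ at r₁ = 24.8%/12 = 0.0206667.
After month 18: iterate B ← B·(1+r₀) − £160.00 for 18 months → £3,010.34.
Then at r₁ with £160.00/mo: n₂ = −ln(1 − r₁·B/P)/ln(1+r₁) ≈ 24.07 → 25 more payments.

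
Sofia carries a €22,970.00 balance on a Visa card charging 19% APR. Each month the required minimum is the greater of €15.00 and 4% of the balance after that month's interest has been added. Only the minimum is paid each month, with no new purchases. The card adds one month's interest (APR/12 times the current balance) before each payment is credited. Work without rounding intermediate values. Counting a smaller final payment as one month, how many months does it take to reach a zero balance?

Monthly rate r = 19%/12 = 1.58333% = 0.0158333.
While 4% of the post-interest balance exceeds €15.00, each month B ← (B·(1+r))·(1 − 0.04), i.e. B shrinks by the factor (1+r)·0.96 = 0.9752.
This holds for months 1–165. Entering month 166 the balance is €364.44; 4% of the post-interest balance is now below €15.00, so the flat €15.00 minimum applies from here.
From month 166 a fixed €15.00 at rate r clears €364.44 in 31 more payments. Total: 165 + 31 = 196 months.

196 months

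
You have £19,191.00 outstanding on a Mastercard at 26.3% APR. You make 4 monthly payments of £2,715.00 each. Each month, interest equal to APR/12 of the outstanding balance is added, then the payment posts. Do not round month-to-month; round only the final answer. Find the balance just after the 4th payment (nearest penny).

£9,707.27

Monthly rate r = 26.3%/12 = 2.19167% = 0.0219167.
Each month: B ← B·(1+r) − £2,715.00.
Month 1: interest £420.60; balance after payment £16,896.60.
Month 2: interest £370.32; balance after payment £14,551.92.
Month 3: interest £318.93; balance after payment £12,155.85.
Month 4: interest £266.42; balance after payment £9,707.27.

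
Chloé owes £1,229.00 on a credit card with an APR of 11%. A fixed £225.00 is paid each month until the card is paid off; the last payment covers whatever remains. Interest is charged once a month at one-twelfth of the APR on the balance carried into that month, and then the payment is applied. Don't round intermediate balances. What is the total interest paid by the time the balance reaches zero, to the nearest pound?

Monthly rate r = 11%/12 = 0.916667% = 0.00916667.
Payoff takes n = ⌈−ln(1 − rB₀/P)/ln(1+r)⌉ = ⌈5.629⌉ = 6 payments; the last is £141.84.
Total paid = 5·£225.00 + £141.84 = £1,266.84.
Total interest = total paid − principal = £1,266.84 − £1,229.00 = £37.84.

£38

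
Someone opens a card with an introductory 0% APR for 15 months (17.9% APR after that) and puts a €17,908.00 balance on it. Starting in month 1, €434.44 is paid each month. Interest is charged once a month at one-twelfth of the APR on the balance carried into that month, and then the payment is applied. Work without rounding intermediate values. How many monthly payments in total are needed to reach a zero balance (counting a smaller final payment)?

49 payments

Promo months 1–15 at r₀ = 0%/12 = 0; months 16+ at r₁ = 17.9%/12 = 0.0149167.
After month 15 (no interest yet): B = €17,908.00 − 15·€434.44 = €11,391.40.
Then at r₁ with €434.44/mo: n₂ = −ln(1 − r₁·B/P)/ln(1+r₁) ≈ 33.51 → 34 more payments.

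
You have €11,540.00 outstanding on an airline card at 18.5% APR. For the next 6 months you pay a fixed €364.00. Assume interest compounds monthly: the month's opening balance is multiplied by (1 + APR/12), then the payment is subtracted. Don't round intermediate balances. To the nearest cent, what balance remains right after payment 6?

€10,379.52

Monthly rate r = 18.5%/12 = 1.54167% = 0.0154167.
Each month: B ← B·(1+r) − €364.00.
Month 1: interest €177.91; balance after payment €11,353.91.
Month 2: interest €175.04; balance after payment €11,164.95.
Month 3: interest €172.13; balance after payment €10,973.07.
Month 4: interest €169.17; balance after payment €10,778.24.
Month 5: interest €166.16; balance after payment €10,580.41.
Month 6: interest €163.11; balance after payment €10,379.52.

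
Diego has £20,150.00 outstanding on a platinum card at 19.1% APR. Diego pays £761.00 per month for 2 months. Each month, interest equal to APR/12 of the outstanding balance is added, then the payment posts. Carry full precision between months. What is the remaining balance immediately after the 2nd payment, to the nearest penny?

£19,262.43

Monthly rate r = 19.1%/12 = 1.59167% = 0.0159167.
Each month: B ← B·(1+r) − £761.00.
Month 1: interest £320.72; balance after payment £19,709.72.
Month 2: interest £313.71; balance after payment £19,262.43.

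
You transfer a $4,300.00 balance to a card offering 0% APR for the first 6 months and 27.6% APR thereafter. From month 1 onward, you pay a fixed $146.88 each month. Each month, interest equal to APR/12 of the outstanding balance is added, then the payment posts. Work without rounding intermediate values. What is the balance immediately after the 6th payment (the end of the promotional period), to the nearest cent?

Promo months 1–6 at r₀ = 0%/12 = 0; months 7+ at r₁ = 27.6%/12 = 0.023.
After month 6 (no interest yet): B = $4,300.00 − 6·$146.88 = $3,418.72.

$3,418.72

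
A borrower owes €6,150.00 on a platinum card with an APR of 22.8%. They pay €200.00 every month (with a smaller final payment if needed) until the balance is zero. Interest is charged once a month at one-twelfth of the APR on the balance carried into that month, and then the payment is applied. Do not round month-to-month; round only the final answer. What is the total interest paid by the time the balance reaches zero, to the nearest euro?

Monthly rate r = 22.8%/12 = 1.9% = 0.019.
Payoff takes n = ⌈−ln(1 − rB₀/P)/ln(1+r)⌉ = ⌈46.631⌉ = 47 payments; the last is €126.57.
Total paid = 46·€200.00 + €126.57 = €9,326.57.
Total interest = total paid − principal = €9,326.57 − €6,150.00 = €3,176.57.

€3,177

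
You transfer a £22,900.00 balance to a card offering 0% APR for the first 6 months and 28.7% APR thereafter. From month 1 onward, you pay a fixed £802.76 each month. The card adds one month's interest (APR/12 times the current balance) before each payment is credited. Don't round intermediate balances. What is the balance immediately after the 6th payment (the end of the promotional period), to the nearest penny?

Promo months 1–6 at r₀ = 0%/12 = 0; months 7+ at r₁ = 28.7%/12 = 0.0239167.
After month 6 (no interest yet): B = £22,900.00 − 6·£802.76 = £18,083.44.

£18,083.44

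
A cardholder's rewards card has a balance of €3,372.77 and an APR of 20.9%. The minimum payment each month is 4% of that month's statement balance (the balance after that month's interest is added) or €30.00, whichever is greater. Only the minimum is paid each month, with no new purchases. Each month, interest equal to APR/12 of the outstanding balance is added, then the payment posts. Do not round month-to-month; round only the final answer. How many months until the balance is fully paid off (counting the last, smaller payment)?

Monthly rate r = 20.9%/12 = 1.74167% = 0.0174167.
While 4% of the post-interest balance exceeds €30.00, each month B ← (B·(1+r))·(1 − 0.04), i.e. B shrinks by the factor (1+r)·0.96 = 0.97672.
This holds for months 1–65. Entering month 66 the balance is €729.53; 4% of the post-interest balance is now below €30.00, so the flat €30.00 minimum applies from here.
From month 66 a fixed €30.00 at rate r clears €729.53 in 32 more payments. Total: 65 + 32 = 97 months.

97 months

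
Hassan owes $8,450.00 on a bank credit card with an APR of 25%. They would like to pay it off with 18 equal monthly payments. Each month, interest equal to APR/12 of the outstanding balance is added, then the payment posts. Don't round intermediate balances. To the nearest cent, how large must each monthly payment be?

$567.77

Monthly rate r = 25%/12 = 2.08333% = 0.0208333.
Level-payment amortization: P = B₀·r / (1 − (1+r)^(−n)) = 8450.00·0.0208333 / (1 − 1.02083^(−18)).
Denominator 1 − (1+r)^(−18) = 0.310057604.
P = 176.042 / 0.310057604 ≈ 567.77.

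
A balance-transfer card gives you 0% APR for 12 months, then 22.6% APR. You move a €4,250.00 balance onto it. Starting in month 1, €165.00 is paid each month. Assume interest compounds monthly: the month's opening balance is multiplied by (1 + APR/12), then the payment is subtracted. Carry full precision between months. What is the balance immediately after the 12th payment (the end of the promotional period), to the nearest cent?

€2,270.00

Promo months 1–12 at r₀ = 0%/12 = 0; months 13+ at r₁ = 22.6%/12 = 0.0188333.
After month 12 (no interest yet): B = €4,250.00 − 12·€165.00 = €2,270.00.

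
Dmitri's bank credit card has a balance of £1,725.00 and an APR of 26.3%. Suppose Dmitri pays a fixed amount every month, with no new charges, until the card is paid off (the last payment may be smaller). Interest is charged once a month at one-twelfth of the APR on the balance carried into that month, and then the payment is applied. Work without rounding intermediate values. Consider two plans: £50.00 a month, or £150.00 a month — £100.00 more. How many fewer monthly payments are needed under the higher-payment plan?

Monthly rate r = 26.3%/12 = 2.19167% = 0.0219167.
At £50.00/mo: n = ⌈−ln(1 − rB₀/P)/ln(1+r)⌉ = 66 payments (last £4.43); total interest = total paid − £1,725.00 = £1,529.43.
At £150.00/mo: 14 payments (last £59.67); total interest £284.67.
Payments saved = 66 − 14 = 52.

52 fewer payments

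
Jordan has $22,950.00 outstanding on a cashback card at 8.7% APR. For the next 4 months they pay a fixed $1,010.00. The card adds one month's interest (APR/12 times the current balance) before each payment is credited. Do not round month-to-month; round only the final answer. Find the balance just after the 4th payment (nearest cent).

Monthly rate r = 8.7%/12 = 0.725% = 0.00725.
Each month: B ← B·(1+r) − $1,010.00.
Month 1: interest $166.39; balance after payment $22,106.39.
Month 2: interest $160.27; balance after payment $21,256.66.
Month 3: interest $154.11; balance after payment $20,400.77.
Month 4: interest $147.91; balance after payment $19,538.68.

$19,538.68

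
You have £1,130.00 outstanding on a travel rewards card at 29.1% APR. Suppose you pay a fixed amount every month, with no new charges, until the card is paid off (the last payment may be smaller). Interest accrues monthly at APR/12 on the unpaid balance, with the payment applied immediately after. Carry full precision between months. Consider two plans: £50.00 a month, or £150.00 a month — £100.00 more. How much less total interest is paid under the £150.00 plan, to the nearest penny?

Monthly rate r = 29.1%/12 = 2.425% = 0.02425.
At £50.00/mo: n = ⌈−ln(1 − rB₀/P)/ln(1+r)⌉ = 34 payments (last £7.34); total interest = total paid − £1,130.00 = £527.34.
At £150.00/mo: 9 payments (last £63.31); total interest £133.31.
Interest saved = £527.34 − £133.31 = £394.03.

£394.03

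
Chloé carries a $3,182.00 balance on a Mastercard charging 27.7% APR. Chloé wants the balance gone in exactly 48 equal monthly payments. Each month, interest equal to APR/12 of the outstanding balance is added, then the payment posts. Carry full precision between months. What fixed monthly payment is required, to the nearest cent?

$110.35

Monthly rate r = 27.7%/12 = 2.30833% = 0.0230833.
Level-payment amortization: P = B₀·r / (1 − (1+r)^(−n)) = 3182.00·0.0230833 / (1 − 1.02308^(−48)).
Denominator 1 − (1+r)^(−48) = 0.665595949.
P = 73.4512 / 0.665595949 ≈ 110.35.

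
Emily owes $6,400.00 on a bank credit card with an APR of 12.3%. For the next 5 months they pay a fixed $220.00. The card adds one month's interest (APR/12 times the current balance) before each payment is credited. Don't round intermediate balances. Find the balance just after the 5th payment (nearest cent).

$5,612.01

Monthly rate r = 12.3%/12 = 1.025% = 0.01025.
Each month: B ← B·(1+r) − $220.00.
Month 1: interest $65.60; balance after payment $6,245.60.
Month 2: interest $64.02; balance after payment $6,089.62.
Month 3: interest $62.42; balance after payment $5,932.04.
Month 4: interest $60.80; balance after payment $5,772.84.
Month 5: interest $59.17; balance after payment $5,612.01.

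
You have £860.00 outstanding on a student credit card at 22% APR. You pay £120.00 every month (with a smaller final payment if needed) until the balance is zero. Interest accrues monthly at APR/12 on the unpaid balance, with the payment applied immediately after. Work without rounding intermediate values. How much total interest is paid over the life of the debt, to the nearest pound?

Monthly rate r = 22%/12 = 1.83333% = 0.0183333.
Payoff takes n = ⌈−ln(1 − rB₀/P)/ln(1+r)⌉ = ⌈7.753⌉ = 8 payments; the last is £90.62.
Total paid = 7·£120.00 + £90.62 = £930.62.
Total interest = total paid − principal = £930.62 − £860.00 = £70.62.

£71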